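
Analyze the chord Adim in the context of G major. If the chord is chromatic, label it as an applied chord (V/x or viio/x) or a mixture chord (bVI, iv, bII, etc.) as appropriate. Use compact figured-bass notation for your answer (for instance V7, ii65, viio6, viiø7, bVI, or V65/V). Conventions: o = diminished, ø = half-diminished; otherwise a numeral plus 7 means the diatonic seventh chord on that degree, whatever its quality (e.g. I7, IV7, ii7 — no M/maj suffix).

iio

Stacked in thirds the chord is A-C-Eb: a diminished triad on A.
A is the second degree of G major. This is the diminished supertonic triad, borrowed from the parallel minor.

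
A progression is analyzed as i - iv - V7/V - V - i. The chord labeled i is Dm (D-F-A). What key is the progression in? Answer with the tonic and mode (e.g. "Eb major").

D minor

The anchor chord is a minor triad on D, labeled i.
If D is scale degree 1 and the mode makes that degree carry a minor triad, the tonic is D and the mode is minor.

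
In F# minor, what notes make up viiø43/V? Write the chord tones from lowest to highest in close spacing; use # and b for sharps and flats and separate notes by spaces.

F# A# B# D#

The slash marks an applied leading-tone chord: viio of V. In F# minor, V is C#, so the leading tone to it is B#, a half step below.
Building a half-diminished seventh chord on B# gives B#-D#-F#-A#.
The figured bass 43 indicates second inversion, placing the fifth (F#) in the bass: F#-A#-B#-D#.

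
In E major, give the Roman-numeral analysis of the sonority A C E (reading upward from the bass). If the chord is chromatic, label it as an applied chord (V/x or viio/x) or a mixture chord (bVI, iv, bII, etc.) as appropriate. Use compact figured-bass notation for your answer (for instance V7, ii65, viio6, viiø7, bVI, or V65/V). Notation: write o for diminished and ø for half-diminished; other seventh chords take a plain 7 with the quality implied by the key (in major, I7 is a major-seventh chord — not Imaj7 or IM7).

Stacked in thirds the chord is A-C-E: a minor triad on A.
A is the fourth degree of E major. This is the minor subdominant, borrowed from the parallel minor.

iv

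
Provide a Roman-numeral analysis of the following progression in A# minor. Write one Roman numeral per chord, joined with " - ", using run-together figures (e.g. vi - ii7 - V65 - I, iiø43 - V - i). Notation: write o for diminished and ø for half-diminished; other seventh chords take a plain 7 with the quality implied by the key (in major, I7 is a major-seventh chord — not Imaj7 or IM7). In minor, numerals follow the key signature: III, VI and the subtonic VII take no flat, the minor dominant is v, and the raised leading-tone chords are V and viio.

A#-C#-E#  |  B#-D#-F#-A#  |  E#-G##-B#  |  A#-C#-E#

i - iiø7 - V - i

A#-C#-E# has root A#, degree 1 in A# minor, so i.
B#-D#-F#-A#: half-diminished seventh chord on B# = scale degree 2 → iiø7.
E#-G##-B#: major triad on E# = scale degree 5 → V.
A#-C#-E#: root A# is the tonic; minor triad there is i.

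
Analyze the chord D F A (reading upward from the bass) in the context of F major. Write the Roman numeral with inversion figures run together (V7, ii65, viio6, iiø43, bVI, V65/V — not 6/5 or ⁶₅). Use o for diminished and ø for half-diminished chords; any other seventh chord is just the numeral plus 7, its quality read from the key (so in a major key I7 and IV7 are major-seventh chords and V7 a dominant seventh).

vi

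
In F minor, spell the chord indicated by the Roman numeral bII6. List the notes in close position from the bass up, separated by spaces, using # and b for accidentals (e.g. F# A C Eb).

Bb Db Gb

Scale degree 2 in F minor is G; lowering it a half step gives Gb. bII6 is the Neapolitan sixth — a major triad on the lowered second degree, here in its customary first inversion.
So the chord is Gb-Bb-Db, a major triad.
The figured bass 6 indicates first inversion, placing the third (Bb) in the bass: Bb-Db-Gb.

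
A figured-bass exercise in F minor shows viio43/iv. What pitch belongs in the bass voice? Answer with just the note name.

The applied chord viio43/iv is rooted on A: A-C-Eb-Gb.
The figure 43 means second inversion — the fifth is in the bass.

Eb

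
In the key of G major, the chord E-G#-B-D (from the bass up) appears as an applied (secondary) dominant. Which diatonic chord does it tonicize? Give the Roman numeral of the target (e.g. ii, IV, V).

The chord is a dominant seventh chord on E.
A dominant resolves down a perfect fifth: E → A. In G major, A is scale degree 2, i.e. ii.

ii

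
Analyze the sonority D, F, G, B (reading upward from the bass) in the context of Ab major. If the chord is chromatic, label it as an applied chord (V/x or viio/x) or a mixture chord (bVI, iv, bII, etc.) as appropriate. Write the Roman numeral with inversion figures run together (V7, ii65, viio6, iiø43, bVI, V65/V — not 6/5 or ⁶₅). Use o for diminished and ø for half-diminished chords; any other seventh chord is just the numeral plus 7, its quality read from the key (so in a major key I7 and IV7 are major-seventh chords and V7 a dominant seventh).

V43/iii

Stacked in thirds the chord is G-B-D-F: a dominant seventh chord on G.
G is not a diatonic chord root with this quality in Ab major, but it lies a perfect fifth above C (iii), so the chord functions as an applied dominant of iii.
With D in the bass the chord is in second inversion, so the figured bass is 43.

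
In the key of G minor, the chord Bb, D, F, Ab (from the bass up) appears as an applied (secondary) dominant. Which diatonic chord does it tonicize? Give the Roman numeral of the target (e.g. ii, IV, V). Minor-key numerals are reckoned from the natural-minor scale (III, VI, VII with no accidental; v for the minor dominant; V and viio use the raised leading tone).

VI

The chord is a dominant seventh chord on Bb.
A dominant resolves down a perfect fifth: Bb → Eb. In G minor, Eb is scale degree 6, i.e. VI.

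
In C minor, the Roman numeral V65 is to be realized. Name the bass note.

B

V in C minor has root G; the chord is G-B-D-F.
The figure 65 means first inversion — the third is in the bass.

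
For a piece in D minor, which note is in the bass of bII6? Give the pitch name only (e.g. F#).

G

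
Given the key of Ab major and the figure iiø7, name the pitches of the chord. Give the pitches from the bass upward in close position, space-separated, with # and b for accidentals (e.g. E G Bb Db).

iiø7 is the half-diminished supertonic seventh, borrowed from the parallel minor. In Ab major that root is Bb.
So the chord is Bb-Db-Fb-Ab.

Bb Db Fb Ab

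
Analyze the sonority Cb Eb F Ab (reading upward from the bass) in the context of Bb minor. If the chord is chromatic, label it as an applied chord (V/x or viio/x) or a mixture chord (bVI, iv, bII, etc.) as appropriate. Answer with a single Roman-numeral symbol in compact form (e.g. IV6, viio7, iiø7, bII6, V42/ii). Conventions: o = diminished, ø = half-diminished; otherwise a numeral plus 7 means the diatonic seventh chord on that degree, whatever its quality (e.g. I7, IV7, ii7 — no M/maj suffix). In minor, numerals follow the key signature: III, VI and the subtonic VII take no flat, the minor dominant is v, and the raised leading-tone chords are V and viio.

viiø43/VI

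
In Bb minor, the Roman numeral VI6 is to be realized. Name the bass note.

VI in Bb minor has root Gb; the chord is Gb-Bb-Db.
The figure 6 means first inversion — the third is in the bass.

Bb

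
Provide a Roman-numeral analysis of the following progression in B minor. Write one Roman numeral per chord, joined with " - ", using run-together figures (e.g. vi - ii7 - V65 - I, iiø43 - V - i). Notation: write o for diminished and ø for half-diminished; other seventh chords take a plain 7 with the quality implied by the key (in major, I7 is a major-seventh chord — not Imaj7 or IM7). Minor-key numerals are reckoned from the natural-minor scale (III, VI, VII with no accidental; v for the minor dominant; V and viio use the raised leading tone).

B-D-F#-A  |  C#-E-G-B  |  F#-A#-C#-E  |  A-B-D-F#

i7 - iiø7 - V7 - i42

B-D-F#-A has root B, degree 1 in B minor, so i7.
C#-E-G-B has root C#, degree 2 in B minor, so iiø7.
F#-A#-C#-E has root F#, degree 5 in B minor, so V7.
A-B-D-F#: root B is the tonic; minor seventh chord there is i42.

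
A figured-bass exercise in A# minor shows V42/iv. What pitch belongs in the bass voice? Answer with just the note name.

G#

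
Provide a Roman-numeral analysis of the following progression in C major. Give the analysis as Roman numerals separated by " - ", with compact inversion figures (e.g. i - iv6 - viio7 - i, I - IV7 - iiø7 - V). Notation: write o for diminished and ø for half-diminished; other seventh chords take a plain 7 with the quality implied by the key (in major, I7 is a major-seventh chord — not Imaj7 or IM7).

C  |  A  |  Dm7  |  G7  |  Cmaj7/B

C: major triad on C = scale degree 1 → I.
A is the secondary dominant of ii (major triad on A): V/ii.
Dm7: minor seventh chord on D = scale degree 2 → ii7.
G7: root G is the dominant; dominant seventh chord there is V7.
Cmaj7/B: major seventh chord on C = scale degree 1 → I42.

I - V/ii - ii7 - V7 - I42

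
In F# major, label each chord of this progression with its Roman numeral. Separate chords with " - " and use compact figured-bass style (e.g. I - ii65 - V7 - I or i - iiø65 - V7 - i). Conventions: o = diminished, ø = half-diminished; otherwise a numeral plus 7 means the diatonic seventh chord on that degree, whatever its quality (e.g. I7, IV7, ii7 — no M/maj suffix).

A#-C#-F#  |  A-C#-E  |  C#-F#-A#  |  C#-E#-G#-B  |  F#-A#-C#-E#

I6 - bIII - I64 - V7 - I7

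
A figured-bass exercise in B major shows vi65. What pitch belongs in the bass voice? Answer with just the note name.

B

vi in B major has root G#; the chord is G#-B-D#-F#.
The figure 65 means first inversion — the third is in the bass.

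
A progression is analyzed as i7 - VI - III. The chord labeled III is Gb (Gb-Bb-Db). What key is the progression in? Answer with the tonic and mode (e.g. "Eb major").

Eb minor

The chord Gb is a major triad rooted on Gb; its label is III.
Counting down 2 scale steps from Gb places the tonic on Eb; a major triad on degree 3 is diatonic only in minor.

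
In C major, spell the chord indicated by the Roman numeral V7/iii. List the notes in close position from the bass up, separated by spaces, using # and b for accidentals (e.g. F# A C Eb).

B D# F# A

The slash means an applied dominant: we want the dominant of iii. In C major, iii is E minor, and its dominant is built on B.
Building a dominant seventh chord on B gives B-D#-F#-A.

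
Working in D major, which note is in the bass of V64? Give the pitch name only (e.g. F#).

E

V in D major has root A; the chord is A-C#-E.
The figure 64 means second inversion — the fifth is in the bass.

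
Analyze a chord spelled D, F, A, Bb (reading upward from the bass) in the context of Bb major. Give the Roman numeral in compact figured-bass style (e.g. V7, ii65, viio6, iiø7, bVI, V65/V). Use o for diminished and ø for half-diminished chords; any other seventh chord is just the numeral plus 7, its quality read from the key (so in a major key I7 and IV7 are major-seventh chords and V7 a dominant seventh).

I65

Stacked in thirds the chord is Bb-D-F-A: a major seventh chord on Bb.
In Bb major, Bb is the tonic; the diatonic major seventh chord there is I7.
With D in the bass the chord is in first inversion, so the figured bass is 65.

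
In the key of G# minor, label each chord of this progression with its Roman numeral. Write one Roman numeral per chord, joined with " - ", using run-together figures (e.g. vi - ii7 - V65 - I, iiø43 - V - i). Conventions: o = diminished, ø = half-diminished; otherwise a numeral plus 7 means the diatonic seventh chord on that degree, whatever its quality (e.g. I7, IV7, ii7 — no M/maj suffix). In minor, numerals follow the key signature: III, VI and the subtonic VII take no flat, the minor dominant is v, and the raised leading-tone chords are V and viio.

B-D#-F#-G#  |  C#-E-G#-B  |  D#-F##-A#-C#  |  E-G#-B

B-D#-F#-G#: minor seventh chord on G# = scale degree 1 → i65.
C#-E-G#-B: minor seventh chord on C# = scale degree 4 → iv7.
D#-F##-A#-C# has root D#, degree 5 in G# minor, so V7.
E-G#-B has root E, degree 6 in G# minor, so VI.

i65 - iv7 - V7 - VI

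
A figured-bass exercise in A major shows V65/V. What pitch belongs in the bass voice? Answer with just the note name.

D#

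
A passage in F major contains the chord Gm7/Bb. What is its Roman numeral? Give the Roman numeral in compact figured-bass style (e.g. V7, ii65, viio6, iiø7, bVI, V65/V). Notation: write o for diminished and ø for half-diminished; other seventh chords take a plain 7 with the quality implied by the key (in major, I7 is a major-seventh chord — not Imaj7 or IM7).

ii65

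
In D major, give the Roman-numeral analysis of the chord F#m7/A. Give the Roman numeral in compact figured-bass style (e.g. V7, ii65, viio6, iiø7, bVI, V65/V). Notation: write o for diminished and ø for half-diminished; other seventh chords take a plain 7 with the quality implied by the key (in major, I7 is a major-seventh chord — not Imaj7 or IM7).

iii65

Stacked in thirds the chord is F#-A-C#-E: a minor seventh chord on F#.
F# is scale degree 3 in D major, and a minor seventh chord on that degree is written iii7.
With A in the bass the chord is in first inversion, so the figured bass is 65.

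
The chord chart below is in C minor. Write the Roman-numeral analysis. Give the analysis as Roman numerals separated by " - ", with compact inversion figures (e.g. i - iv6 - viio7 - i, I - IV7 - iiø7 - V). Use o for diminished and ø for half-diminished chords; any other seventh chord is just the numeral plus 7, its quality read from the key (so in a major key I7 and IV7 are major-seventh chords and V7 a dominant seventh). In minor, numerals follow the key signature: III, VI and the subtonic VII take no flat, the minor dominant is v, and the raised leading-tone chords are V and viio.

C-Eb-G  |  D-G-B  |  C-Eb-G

C-Eb-G: minor triad on C = scale degree 1 → i.
D-G-B: major triad on G = scale degree 5 → V64.
C-Eb-G: root C is the tonic; minor triad there is i.

i - V64 - i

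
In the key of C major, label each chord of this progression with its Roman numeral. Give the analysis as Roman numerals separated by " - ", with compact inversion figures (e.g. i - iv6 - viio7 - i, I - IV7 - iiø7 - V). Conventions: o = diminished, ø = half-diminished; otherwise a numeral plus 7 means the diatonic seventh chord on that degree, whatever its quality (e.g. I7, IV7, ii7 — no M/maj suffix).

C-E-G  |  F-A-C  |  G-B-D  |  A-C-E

C-E-G: major triad on C = scale degree 1 → I.
F-A-C: major triad on F = scale degree 4 → IV.
G-B-D has root G, degree 5 in C major, so V.
A-C-E: root A is the submediant; minor triad there is vi.

I - IV - V - vi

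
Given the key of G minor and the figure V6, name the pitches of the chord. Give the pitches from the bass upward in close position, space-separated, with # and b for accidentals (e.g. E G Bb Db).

F# A D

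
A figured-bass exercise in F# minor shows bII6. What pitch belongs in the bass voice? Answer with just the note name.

B

bII in F# minor has root G; the chord is G-B-D.
The figure 6 means first inversion — the third is in the bass.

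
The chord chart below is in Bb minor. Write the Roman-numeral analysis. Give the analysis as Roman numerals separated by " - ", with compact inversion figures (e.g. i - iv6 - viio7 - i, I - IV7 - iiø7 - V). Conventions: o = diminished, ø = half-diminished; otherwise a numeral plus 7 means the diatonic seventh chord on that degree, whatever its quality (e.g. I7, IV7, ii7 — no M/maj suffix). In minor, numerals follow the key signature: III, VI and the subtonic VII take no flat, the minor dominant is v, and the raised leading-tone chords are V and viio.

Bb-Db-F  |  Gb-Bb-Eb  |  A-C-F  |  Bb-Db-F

i - iv6 - V6 - i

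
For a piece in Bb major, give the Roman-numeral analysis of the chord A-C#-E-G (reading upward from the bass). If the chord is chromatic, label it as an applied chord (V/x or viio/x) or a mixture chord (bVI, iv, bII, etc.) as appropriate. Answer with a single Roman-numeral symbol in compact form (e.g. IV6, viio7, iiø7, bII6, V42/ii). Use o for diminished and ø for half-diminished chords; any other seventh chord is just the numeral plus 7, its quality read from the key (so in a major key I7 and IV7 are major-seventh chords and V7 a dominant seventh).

Stacked in thirds the chord is A-C#-E-G: a dominant seventh chord on A.
A is not a diatonic chord root with this quality in Bb major, but it lies a perfect fifth above D (iii), so the chord functions as an applied dominant of iii.

V7/iii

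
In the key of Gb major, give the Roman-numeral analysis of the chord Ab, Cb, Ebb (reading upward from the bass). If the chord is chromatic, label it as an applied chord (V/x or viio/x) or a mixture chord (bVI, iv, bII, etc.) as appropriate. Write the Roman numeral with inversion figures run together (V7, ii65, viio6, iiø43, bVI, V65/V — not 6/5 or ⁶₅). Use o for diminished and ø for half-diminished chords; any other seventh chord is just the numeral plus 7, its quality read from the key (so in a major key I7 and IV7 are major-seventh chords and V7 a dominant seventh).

iio

The pitches Ab-Cb-Ebb form a diminished triad rooted on Ab.
Ab is the second degree of Gb major. This is the diminished supertonic triad, borrowed from the parallel minor.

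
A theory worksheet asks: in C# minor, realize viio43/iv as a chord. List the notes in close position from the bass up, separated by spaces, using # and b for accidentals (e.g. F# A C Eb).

The slash marks an applied leading-tone chord: viio of iv. In C# minor, iv is F#, so the leading tone to it is E#, a half step below.
Building a fully diminished seventh chord on E# gives E#-G#-B-D.
With the 43 figure the chord is in second inversion; from the bass B upward in close position it reads B-D-E#-G#.

B D E# G#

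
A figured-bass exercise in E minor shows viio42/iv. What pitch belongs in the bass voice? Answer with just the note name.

F

The applied chord viio42/iv is rooted on G#: G#-B-D-F.
The figure 42 means third inversion — the seventh is in the bass.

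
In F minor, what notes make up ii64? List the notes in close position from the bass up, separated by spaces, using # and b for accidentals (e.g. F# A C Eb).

D G Bb

Scale degree 2 in F minor is G; here the chord built on it is altered to a minor triad. ii64 is the minor supertonic, borrowed from the parallel major (the Dorian ii).
So the chord is G-Bb-D, a minor triad.
With the 64 figure the chord is in second inversion; from the bass D upward in close position it reads D-G-Bb.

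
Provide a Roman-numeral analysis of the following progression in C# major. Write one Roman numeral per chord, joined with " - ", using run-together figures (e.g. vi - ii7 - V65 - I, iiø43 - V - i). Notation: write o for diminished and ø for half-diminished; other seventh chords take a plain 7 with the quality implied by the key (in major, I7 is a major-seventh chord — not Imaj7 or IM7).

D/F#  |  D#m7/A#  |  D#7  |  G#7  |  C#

bII6 - ii43 - V7/V - V7 - I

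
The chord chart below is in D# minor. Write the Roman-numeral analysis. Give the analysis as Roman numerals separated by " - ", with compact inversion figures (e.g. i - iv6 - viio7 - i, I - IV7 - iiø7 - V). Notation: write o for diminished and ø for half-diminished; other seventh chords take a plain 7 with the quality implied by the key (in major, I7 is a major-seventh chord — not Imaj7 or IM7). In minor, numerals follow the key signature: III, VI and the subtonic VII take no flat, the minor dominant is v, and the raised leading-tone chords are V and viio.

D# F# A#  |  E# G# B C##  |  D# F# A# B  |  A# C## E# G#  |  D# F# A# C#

i - viio65 - VI65 - V7 - i7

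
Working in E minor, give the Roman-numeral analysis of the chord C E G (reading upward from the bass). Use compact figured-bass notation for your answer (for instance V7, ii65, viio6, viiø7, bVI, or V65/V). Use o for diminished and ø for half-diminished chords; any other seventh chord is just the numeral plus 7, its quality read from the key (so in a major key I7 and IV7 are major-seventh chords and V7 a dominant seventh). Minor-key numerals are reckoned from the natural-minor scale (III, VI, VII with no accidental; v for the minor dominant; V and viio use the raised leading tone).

Stacked in thirds the chord is C-E-G: a major triad on C.
In E minor, C is the submediant; the diatonic major triad there is VI.

VI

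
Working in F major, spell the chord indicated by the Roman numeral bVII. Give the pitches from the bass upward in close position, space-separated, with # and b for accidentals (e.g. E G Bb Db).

Scale degree 7 in F major is E; lowering it a half step gives Eb. bVII is a major triad on the lowered seventh degree (the subtonic), borrowed from the parallel minor.
So the chord is Eb-G-Bb, a major triad.

Eb G Bb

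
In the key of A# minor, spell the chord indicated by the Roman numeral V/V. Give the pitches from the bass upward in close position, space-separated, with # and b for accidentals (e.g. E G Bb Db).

B# D## F##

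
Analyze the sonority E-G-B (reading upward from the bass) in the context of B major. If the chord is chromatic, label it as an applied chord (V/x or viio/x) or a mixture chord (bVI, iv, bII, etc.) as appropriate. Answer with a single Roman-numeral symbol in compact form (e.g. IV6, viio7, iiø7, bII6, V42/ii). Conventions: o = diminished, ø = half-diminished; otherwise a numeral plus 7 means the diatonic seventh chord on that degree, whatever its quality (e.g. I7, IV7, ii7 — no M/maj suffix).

iv

The pitches E-G-B form a minor triad rooted on E.
E is the fourth degree of B major. This is the minor subdominant, borrowed from the parallel minor.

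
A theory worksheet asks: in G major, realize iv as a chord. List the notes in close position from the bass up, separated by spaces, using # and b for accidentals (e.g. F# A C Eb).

C Eb G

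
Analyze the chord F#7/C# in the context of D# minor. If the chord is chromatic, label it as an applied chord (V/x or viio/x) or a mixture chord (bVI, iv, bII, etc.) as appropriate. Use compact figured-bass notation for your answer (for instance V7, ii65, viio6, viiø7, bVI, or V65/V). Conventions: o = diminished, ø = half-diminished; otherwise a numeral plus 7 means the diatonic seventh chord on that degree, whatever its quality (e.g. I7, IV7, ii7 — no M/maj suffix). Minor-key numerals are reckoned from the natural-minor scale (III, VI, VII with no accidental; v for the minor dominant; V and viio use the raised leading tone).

V43/VI

The pitches F#-A#-C#-E form a dominant seventh chord rooted on F#.
F# is not a diatonic chord root with this quality in D# minor, but it lies a perfect fifth above B (VI), so the chord functions as an applied dominant of VI.
With C# in the bass the chord is in second inversion, so the figured bass is 43.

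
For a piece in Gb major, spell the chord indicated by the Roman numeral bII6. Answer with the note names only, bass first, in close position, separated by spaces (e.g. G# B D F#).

Cb Ebb Abb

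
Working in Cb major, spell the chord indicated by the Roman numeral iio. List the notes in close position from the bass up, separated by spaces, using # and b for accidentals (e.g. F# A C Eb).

Db Fb Abb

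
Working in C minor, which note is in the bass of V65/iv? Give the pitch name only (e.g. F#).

E

The applied chord V65/iv is rooted on C: C-E-G-Bb.
The figure 65 means first inversion — the third is in the bass.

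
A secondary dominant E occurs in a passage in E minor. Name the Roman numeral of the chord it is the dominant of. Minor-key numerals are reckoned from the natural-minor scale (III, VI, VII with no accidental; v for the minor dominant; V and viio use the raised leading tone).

The chord is a major triad on E.
A dominant resolves down a perfect fifth: E → A. In E minor, A is scale degree 4, i.e. iv.

iv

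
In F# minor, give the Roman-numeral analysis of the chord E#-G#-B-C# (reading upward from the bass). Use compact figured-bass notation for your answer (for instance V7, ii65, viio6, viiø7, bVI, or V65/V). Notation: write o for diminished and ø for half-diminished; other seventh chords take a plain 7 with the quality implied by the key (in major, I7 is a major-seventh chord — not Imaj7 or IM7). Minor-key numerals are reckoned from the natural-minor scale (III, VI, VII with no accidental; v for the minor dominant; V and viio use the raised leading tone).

The pitches C#-E#-G#-B form a dominant seventh chord rooted on C#.
In F# minor, C# is the dominant; the diatonic dominant seventh chord there is V7.
With E# in the bass the chord is in first inversion, so the figured bass is 65.

V65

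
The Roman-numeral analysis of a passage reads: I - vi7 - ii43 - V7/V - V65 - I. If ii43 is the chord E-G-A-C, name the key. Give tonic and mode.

G major

The anchor chord is a minor seventh chord on A, labeled ii43.
ii43 on A implies A is the supertonic; that puts the tonic at G, and the lowercase numeral fits major mode.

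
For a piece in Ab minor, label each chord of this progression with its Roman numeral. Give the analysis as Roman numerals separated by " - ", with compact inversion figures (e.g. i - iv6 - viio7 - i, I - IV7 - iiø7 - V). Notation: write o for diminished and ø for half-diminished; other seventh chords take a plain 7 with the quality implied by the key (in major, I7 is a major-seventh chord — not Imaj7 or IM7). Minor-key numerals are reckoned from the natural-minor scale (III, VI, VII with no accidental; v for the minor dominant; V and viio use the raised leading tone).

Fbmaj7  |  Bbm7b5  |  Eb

VI7 - iiø7 - V

Fbmaj7: major seventh chord on Fb = scale degree 6 → VI7.
Bbm7b5: half-diminished seventh chord on Bb = scale degree 2 → iiø7.
Eb has root Eb, degree 5 in Ab minor, so V.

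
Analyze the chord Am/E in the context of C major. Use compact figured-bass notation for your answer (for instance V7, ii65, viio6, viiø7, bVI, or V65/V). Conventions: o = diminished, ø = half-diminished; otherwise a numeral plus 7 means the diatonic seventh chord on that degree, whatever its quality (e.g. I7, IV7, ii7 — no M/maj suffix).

The pitches A-C-E form a minor triad rooted on A.
In C major, A is the submediant; the diatonic minor triad there is vi.
With E in the bass the chord is in second inversion, so the figured bass is 64.

vi64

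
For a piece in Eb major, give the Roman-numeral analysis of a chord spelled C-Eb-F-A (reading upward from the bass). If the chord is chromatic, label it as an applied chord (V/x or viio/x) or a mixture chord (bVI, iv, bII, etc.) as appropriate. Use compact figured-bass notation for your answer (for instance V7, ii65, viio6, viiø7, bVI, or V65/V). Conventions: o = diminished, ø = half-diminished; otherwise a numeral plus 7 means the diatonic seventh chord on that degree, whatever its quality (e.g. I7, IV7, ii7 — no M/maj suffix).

The pitches F-A-C-Eb form a dominant seventh chord rooted on F.
F is not a diatonic chord root with this quality in Eb major, but it lies a perfect fifth above Bb (V), so the chord functions as an applied dominant of V.
With C in the bass the chord is in second inversion, so the figured bass is 43.

V43/V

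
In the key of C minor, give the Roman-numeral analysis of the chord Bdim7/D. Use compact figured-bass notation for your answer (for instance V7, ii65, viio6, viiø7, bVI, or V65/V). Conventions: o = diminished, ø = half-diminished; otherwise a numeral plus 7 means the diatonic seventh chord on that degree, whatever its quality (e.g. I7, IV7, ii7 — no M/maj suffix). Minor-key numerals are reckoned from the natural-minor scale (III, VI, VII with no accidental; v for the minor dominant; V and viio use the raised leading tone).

Stacked in thirds the chord is B-D-F-Ab: a fully diminished seventh chord on B.
B is scale degree 7 in C minor, and a fully diminished seventh chord on that degree is written viio7.
With D in the bass the chord is in first inversion, so the figured bass is 65.

viio65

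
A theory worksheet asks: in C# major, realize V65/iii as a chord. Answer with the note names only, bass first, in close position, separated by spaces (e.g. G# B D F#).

The slash means an applied dominant: we want the dominant of iii. In C# major, iii is E# minor, and its dominant is built on B#.
Building a dominant seventh chord on B# gives B#-D##-F##-A#.
The figured bass 65 indicates first inversion, placing the third (D##) in the bass: D##-F##-A#-B#.

D## F## A# B#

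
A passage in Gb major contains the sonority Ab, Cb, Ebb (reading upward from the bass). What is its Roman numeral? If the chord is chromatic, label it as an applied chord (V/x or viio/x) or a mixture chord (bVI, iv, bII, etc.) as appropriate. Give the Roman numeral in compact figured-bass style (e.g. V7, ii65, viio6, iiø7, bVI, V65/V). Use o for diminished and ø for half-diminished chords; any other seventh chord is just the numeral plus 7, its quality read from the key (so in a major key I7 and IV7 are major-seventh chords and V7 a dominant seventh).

Stacked in thirds the chord is Ab-Cb-Ebb: a diminished triad on Ab.
Ab is the second degree of Gb major. This is the diminished supertonic triad, borrowed from the parallel minor.

iio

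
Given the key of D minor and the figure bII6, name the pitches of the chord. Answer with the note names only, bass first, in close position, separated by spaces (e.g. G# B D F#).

G Bb Eb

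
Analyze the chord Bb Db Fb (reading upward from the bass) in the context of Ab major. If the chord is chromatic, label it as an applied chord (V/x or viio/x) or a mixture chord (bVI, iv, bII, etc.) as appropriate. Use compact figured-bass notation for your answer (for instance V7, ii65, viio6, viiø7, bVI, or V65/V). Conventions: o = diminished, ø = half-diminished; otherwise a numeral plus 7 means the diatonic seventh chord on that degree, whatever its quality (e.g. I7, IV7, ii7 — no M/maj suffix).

Stacked in thirds the chord is Bb-Db-Fb: a diminished triad on Bb.
Bb is the second degree of Ab major. This is the diminished supertonic triad, borrowed from the parallel minor.

iio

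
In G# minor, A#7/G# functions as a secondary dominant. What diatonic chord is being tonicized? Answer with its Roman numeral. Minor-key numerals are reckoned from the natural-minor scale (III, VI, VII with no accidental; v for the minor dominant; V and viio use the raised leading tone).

V

The chord is a dominant seventh chord on A#.
A dominant resolves down a perfect fifth: A# → D#. In G# minor, D# is scale degree 5, i.e. V.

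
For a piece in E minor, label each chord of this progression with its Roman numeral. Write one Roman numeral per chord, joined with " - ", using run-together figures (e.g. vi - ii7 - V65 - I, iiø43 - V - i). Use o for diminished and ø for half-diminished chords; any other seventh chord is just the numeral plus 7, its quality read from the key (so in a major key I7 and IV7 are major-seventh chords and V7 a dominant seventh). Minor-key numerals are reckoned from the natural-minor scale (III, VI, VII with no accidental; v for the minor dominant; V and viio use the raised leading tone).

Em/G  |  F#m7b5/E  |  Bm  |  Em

Em/G has root E, degree 1 in E minor, so i6.
F#m7b5/E has root F#, degree 2 in E minor, so iiø42.
Bm has root B, degree 5 in E minor, so v.
Em: minor triad on E = scale degree 1 → i.

i6 - iiø42 - v - i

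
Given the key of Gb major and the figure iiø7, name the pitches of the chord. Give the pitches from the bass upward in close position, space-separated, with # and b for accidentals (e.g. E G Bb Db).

Scale degree 2 in Gb major is Ab; here the chord built on it is altered to a half-diminished seventh chord. iiø7 is the half-diminished supertonic seventh, borrowed from the parallel minor.
So the chord is Ab-Cb-Ebb-Gb.

Ab Cb Ebb Gb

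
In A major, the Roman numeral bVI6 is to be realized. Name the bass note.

A

bVI in A major has root F; the chord is F-A-C.
The figure 6 means first inversion — the third is in the bass.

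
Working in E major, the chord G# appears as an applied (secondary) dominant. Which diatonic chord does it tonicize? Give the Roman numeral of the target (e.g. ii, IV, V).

The chord is a major triad on G#.
A dominant resolves down a perfect fifth: G# → C#. In E major, C# is scale degree 6, i.e. vi.

vi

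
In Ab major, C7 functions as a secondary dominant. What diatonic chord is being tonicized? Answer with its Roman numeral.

vi

The chord is a dominant seventh chord on C.
A dominant resolves down a perfect fifth: C → F. In Ab major, F is scale degree 6, i.e. vi.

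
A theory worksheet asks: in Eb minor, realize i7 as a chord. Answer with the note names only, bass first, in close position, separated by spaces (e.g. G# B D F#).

Eb Gb Bb Db

In Eb minor, the first degree is Eb, and the diatonic chord built there is a minor seventh chord.
Stacking thirds from Eb gives Eb-Gb-Bb-Db.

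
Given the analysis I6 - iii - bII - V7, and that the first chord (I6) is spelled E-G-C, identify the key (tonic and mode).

C major

The chord C/E is a major triad rooted on C; its label is I6.
If C is scale degree 1 and the mode makes that degree carry a major triad, the tonic is C and the mode is major.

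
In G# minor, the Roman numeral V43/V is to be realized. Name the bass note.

E#

The applied chord V43/V is rooted on A#: A#-C##-E#-G#.
The figure 43 means second inversion — the fifth is in the bass.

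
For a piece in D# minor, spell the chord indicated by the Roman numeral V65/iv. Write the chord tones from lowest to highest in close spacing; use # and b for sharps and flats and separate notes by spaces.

F## A# C# D#

V65/iv is a secondary dominant — the dominant seventh of iv. iv in D# minor is G#, so the applied chord's root is D#, a perfect fifth above.
Building a dominant seventh chord on D# gives D#-F##-A#-C#.
With the 65 figure the chord is in first inversion; from the bass F## upward in close position it reads F##-A#-C#-D#.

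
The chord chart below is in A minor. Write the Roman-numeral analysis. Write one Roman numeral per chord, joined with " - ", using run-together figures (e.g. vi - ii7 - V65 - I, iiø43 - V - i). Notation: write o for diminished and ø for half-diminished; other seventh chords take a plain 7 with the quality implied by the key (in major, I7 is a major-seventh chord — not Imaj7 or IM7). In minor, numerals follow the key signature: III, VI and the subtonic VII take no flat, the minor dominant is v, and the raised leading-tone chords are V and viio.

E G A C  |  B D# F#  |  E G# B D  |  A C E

i43 - V/V - V7 - i

E-G-A-C has root A, degree 1 in A minor, so i43.
B-D#-F#: a major triad on B, the applied dominant of V → V/V.
E-G#-B-D: root E is the dominant; dominant seventh chord there is V7.
A-C-E: root A is the tonic; minor triad there is i.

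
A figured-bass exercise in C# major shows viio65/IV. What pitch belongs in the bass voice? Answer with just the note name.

G#

The applied chord viio65/IV is rooted on E#: E#-G#-B-D.
The figure 65 means first inversion — the third is in the bass.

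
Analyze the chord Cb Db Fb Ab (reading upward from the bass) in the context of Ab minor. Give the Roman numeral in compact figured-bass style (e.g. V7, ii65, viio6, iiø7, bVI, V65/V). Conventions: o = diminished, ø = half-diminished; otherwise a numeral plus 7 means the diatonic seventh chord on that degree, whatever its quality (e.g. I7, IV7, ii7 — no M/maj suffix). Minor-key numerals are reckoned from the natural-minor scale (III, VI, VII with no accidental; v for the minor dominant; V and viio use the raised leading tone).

iv42

The pitches Db-Fb-Ab-Cb form a minor seventh chord rooted on Db.
Db is scale degree 4 in Ab minor, and a minor seventh chord on that degree is written iv7.
With Cb in the bass the chord is in third inversion, so the figured bass is 42.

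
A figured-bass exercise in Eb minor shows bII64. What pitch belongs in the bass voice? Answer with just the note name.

Cb

bII in Eb minor has root Fb; the chord is Fb-Ab-Cb.
The figure 64 means second inversion — the fifth is in the bass.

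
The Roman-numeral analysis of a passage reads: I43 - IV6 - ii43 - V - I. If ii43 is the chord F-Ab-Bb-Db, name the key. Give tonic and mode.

Ab major

The anchor chord is a minor seventh chord on Bb, labeled ii43.
ii43 on Bb implies Bb is the supertonic; that puts the tonic at Ab, and the lowercase numeral fits major mode.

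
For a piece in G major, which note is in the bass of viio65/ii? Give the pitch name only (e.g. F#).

The applied chord viio65/ii is rooted on G#: G#-B-D-F.
The figure 65 means first inversion — the third is in the bass.

B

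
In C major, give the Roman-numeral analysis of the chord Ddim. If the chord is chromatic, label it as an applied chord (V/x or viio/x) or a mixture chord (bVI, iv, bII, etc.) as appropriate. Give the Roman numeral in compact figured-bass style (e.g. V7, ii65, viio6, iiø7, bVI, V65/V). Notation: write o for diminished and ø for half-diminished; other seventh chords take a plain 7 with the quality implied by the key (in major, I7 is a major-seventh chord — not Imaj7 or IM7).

The pitches D-F-Ab form a diminished triad rooted on D.
D is the second degree of C major. This is the diminished supertonic triad, borrowed from the parallel minor.

iio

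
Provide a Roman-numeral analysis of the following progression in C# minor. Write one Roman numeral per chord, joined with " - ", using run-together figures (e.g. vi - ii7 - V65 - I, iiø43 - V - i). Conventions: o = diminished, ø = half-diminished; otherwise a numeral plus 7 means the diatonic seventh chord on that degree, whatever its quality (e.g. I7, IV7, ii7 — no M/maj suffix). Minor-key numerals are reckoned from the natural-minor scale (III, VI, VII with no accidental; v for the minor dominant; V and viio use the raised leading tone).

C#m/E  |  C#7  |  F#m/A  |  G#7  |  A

i6 - V7/iv - iv6 - V7 - VI

C#m/E: minor triad on C# = scale degree 1 → i6.
C#7 is the secondary dominant of iv (dominant seventh chord on C#): V7/iv.
F#m/A has root F#, degree 4 in C# minor, so iv6.
G#7: root G# is the dominant; dominant seventh chord there is V7.
A: major triad on A = scale degree 6 → VI.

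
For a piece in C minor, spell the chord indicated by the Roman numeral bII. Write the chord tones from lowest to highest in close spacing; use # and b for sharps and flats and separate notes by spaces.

Db F Ab

Scale degree 2 in C minor is D; lowering it a half step gives Db. bII is the Neapolitan chord — a major triad on the lowered second degree.
So the chord is Db-F-Ab, a major triad.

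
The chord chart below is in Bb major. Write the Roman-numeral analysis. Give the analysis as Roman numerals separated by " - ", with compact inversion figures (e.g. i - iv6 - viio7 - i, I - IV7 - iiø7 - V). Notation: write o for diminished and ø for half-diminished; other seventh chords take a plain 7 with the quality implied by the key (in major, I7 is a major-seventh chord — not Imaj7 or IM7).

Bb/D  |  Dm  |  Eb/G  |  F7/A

I6 - iii - IV6 - V65

Bb/D: root Bb is the tonic; major triad there is I6.
Dm has root D, degree 3 in Bb major, so iii.
Eb/G: major triad on Eb = scale degree 4 → IV6.
F7/A: dominant seventh chord on F = scale degree 5 → V65.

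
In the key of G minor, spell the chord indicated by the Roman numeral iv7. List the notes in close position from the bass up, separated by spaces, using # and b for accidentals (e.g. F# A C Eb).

C Eb G Bb

In G minor, the fourth degree is C, and the diatonic chord built there is a minor seventh chord.
Stacking thirds from C gives C-Eb-G-Bb.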